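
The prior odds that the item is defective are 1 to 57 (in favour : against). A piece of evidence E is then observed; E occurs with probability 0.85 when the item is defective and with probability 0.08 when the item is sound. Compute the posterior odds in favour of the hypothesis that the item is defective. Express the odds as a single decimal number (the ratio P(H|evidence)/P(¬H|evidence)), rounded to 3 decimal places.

Posterior odds ≈ 0.186

Prior odds = 1/57 = 0.017544.
Likelihood ratio for E = 0.85/0.08 = 10.625.
Posterior odds = prior odds × LR = 0.18640.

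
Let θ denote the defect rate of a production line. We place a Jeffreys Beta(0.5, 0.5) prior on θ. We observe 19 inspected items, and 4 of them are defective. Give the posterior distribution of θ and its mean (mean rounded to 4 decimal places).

Observing 4 successes and 15 failures updates Beta(0.5, 0.5) by adding the success and failure counts to the two shape parameters: α = 0.5+4 = 4.5, β = 0.5+15 = 15.5.
E[θ | data] = 4.5/(4.5+15.5) = 0.2250.

Posterior: Beta(4.5, 15.5); mean ≈ 0.2250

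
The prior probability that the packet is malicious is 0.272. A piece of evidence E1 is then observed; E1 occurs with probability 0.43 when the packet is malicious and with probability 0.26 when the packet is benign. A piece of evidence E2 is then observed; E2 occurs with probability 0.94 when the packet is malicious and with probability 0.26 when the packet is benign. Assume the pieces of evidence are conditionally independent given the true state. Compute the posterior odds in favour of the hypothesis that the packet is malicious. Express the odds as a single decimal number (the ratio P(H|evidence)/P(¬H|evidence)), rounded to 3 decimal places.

Prior odds = 0.272/(1−0.272) = 0.37363.
Likelihood ratio for E1 = 0.43/0.26 = 1.6538.
Likelihood ratio for E2 = 0.94/0.26 = 3.6154.
Posterior odds = prior odds × LR₁ × LR₂ = 2.2340.

Posterior odds ≈ 2.234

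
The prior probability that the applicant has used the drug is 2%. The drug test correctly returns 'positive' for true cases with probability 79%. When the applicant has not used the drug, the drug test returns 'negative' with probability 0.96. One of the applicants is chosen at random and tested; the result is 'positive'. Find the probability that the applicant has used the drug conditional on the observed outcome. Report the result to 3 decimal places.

Write H for 'the applicant has used the drug'. Prior odds H:¬H = 0.02/0.98 = 0.020408. For the 'positive' outcome, the likelihood ratio is 0.79/0.04 = 19.750.
Posterior odds = 0.020408 × 19.750 = 0.40306, so P(H|E) = 0.40306/(1+0.40306) = 0.287.

P(H | E) ≈ 0.287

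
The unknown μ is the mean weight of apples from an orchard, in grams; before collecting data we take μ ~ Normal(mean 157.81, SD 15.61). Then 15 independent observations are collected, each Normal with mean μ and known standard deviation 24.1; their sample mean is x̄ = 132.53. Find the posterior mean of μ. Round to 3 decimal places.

Posterior mean ≈ 135.996

With known σ, the Normal prior is conjugate. Weight on the data is w = (n/σ²)/(n/σ² + 1/τ₀²) = 0.0258260/(0.0258260+0.00410388) = 0.86288.
Posterior mean = w·x̄ + (1−w)·μ₀ = 0.86288·132.53 + 0.13712·157.81 = 135.996.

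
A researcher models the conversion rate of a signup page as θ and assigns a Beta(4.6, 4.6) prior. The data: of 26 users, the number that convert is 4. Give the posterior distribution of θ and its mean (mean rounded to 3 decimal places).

The binomial likelihood is conjugate to the Beta prior: with 4 successes and 22 failures, the posterior is Beta(4.6+4, 4.6+22) = Beta(8.6, 26.6).
Posterior mean = α/(α+β) = 8.6/35.2 = 0.244.

Posterior: Beta(8.6, 26.6); mean ≈ 0.244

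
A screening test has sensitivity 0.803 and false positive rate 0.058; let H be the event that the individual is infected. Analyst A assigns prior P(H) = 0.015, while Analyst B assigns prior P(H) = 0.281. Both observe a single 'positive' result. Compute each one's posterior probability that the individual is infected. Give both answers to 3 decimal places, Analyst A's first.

Analyst A: 0.174; Analyst B: 0.844

P('+'|H) = 0.803, P('+'|¬H) = 0.058.
Analyst A: numerator 0.803·0.015 = 0.012045; evidence = 0.012045+0.058·0.985 = 0.069175; posterior = 0.174.
Analyst B: numerator 0.803·0.281 = 0.22564; evidence = 0.22564+0.058·0.719 = 0.26735; posterior = 0.844.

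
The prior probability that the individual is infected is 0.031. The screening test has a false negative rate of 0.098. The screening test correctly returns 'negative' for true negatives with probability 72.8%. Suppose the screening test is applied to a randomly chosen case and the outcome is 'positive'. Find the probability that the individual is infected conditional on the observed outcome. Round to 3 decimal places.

Let H be the event that the individual is infected. P(H) = 0.031, so P(¬H) = 0.969. With E the 'positive' result, P(E|H) = 0.902 and P(E|¬H) = 0.272.
P(E) = 0.902·0.031 + 0.272·0.969 = 0.027962 + 0.26357 = 0.29153.
By Bayes' theorem, P(H|E) = 0.027962 / 0.29153 = 0.096.

P(H | E) ≈ 0.096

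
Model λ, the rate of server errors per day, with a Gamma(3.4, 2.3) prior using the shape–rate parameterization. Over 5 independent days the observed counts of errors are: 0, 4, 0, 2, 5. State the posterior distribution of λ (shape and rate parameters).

Total count ∑xᵢ = 11 over n = 5 days.
Gamma is conjugate to the Poisson likelihood: posterior is Gamma(shape = 3.4+11 = 14.4, rate = 2.3+5 = 7.3).

Posterior: Gamma(shape=14.4, rate=7.3)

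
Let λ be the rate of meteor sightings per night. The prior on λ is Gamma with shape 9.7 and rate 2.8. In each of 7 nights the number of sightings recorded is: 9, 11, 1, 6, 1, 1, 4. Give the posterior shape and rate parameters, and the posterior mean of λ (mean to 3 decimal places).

Posterior: Gamma(shape=42.7, rate=9.8); mean ≈ 4.357

The Poisson likelihood adds the total count to the shape and the number of exposure periods to the rate. Here ∑xᵢ = 33 and n = 7, so shape 9.7→42.7 and rate 2.8→9.8.
E[λ | data] = 42.7/9.8 = 4.357.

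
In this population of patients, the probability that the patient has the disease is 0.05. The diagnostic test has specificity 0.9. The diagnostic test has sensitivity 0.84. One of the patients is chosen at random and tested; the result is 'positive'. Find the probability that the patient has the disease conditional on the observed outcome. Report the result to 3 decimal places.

Let H be the event that the patient has the disease. P(H) = 0.05, so P(¬H) = 0.95. With E the 'positive' result, P(E|H) = 0.84 and P(E|¬H) = 0.1.
P(E) = 0.84·0.05 + 0.1·0.95 = 0.042000 + 0.095000 = 0.13700.
By Bayes' theorem, P(H|E) = 0.042000 / 0.13700 = 0.307.

P(H | E) ≈ 0.307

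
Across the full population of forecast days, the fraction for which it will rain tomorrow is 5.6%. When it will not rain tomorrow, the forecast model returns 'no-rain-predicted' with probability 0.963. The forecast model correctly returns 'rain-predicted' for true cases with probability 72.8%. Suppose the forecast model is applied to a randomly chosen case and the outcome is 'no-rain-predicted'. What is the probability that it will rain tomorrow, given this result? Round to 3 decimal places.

P(H | E) ≈ 0.016

Write H for 'it will rain tomorrow'. Prior odds H:¬H = 0.056/0.944 = 0.059322. For the 'no-rain-predicted' outcome, the likelihood ratio is 0.272/0.963 = 0.28245.
Posterior odds = 0.059322 × 0.28245 = 0.016756, so P(H|E) = 0.016756/(1+0.016756) = 0.016.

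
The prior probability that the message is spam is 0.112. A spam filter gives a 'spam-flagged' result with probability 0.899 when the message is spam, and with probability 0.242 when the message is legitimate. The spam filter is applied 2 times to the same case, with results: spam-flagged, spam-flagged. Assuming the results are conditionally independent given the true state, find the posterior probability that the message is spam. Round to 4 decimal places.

Let H be the event that the message is spam; start with P(H) = 0.112. P('spam-flagged'|H) = 0.899, P('spam-flagged'|¬H) = 0.242.
Update on result 1 ('spam-flagged'): P(H) ← 0.899·0.1120 / (0.899·0.1120 + 0.242·0.8880) = 0.10069/0.31558 = 0.3191.
Update on result 2 ('spam-flagged'): P(H) ← 0.899·0.3191 / (0.899·0.3191 + 0.242·0.6809) = 0.28683/0.45162 = 0.6351.

Posterior P(H) ≈ 0.6351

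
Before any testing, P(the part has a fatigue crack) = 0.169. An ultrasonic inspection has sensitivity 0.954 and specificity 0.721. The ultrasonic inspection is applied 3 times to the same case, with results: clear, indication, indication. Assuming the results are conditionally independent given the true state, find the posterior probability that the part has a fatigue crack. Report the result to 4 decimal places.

Posterior P(H) ≈ 0.1317

With H the event that the part has a fatigue crack, the joint likelihood of the observed sequence is P(data|H) = 0.046·0.954·0.954 = 0.041865 and P(data|¬H) = 0.721·0.279·0.279 = 0.056123.
Bayes: P(H|data) = 0.169·0.041865 / (0.169·0.041865 + 0.831·0.056123) = 0.0070752/0.053714 = 0.1317.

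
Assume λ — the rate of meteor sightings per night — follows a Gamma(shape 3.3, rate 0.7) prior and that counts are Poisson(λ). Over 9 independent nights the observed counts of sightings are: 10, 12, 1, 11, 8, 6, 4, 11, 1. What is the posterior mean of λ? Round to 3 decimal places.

Posterior mean ≈ 6.938

The Poisson likelihood adds the total count to the shape and the number of exposure periods to the rate. Here ∑xᵢ = 64 and n = 9, so shape 3.3→67.3 and rate 0.7→9.7.
E[λ | data] = 67.3/9.7 = 6.938.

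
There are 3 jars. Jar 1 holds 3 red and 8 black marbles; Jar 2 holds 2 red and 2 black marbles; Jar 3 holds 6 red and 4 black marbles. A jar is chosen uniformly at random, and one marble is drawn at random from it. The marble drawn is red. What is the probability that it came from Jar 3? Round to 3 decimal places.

Posterior probability ≈ 0.437

P(red|Jar 1) = 0.2727; P(red|Jar 2) = 0.5; P(red|Jar 3) = 0.6.
Prior × likelihood for each source: 0.333333·0.2727=0.09091, 0.333333·0.5=0.1667, 0.333333·0.6=0.2000. Summing gives P(red) = 0.45758.
P(Jar 3 | red) = 0.2000 / 0.45758 = 0.437.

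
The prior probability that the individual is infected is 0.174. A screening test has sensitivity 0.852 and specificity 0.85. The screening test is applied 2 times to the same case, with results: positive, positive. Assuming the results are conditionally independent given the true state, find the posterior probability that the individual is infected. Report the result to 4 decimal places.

Posterior P(H) ≈ 0.8717

Let H be the event that the individual is infected; start with P(H) = 0.174. P('positive'|H) = 0.852, P('positive'|¬H) = 0.15.
Update on result 1 ('positive'): P(H) ← 0.852·0.1740 / (0.852·0.1740 + 0.15·0.8260) = 0.14825/0.27215 = 0.5447.
Update on result 2 ('positive'): P(H) ← 0.852·0.5447 / (0.852·0.5447 + 0.15·0.4553) = 0.46411/0.53240 = 0.8717.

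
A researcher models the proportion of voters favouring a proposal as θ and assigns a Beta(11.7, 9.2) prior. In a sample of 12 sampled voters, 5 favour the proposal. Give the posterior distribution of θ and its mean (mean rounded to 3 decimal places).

Posterior: Beta(16.7, 16.2); mean ≈ 0.508

Observing 5 successes and 7 failures updates Beta(11.7, 9.2) by adding the success and failure counts to the two shape parameters: α = 11.7+5 = 16.7, β = 9.2+7 = 16.2.
E[θ | data] = 16.7/(16.7+16.2) = 0.508.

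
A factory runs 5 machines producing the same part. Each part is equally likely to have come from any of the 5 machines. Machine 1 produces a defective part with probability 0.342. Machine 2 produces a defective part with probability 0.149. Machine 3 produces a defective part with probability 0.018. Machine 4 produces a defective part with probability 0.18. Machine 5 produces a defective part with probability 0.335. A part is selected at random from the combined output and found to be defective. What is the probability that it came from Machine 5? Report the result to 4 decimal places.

P(defective|M1) = 0.342; P(defective|M2) = 0.149; P(defective|M3) = 0.018; P(defective|M4) = 0.18; P(defective|M5) = 0.335.
Prior × likelihood for each source: 0.2·0.342=0.06840, 0.2·0.149=0.02980, 0.2·0.018=0.003600, 0.2·0.18=0.03600, 0.2·0.335=0.06700. Summing gives P(defective) = 0.20480.
P(Machine 5 | defective) = 0.06700 / 0.20480 = 0.3271.

Posterior probability ≈ 0.3271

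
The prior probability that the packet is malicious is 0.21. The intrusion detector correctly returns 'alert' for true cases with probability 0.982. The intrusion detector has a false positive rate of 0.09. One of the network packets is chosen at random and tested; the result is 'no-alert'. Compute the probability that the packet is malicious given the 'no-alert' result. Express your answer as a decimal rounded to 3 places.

P(H | E) ≈ 0.005

Let H be the event that the packet is malicious. P(H) = 0.21, so P(¬H) = 0.79. With E the 'no-alert' result, P(E|H) = 0.018 and P(E|¬H) = 0.91.
P(E) = 0.018·0.21 + 0.91·0.79 = 0.0037800 + 0.71890 = 0.72268.
By Bayes' theorem, P(H|E) = 0.0037800 / 0.72268 = 0.005.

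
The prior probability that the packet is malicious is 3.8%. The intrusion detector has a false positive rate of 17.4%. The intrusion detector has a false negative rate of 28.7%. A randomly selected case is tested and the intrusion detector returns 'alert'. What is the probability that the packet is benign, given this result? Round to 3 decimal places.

Let H be the event that the packet is malicious. P(H) = 0.038, so P(¬H) = 0.962. With E the 'alert' result, P(E|H) = 0.713 and P(E|¬H) = 0.174.
P(E) = 0.713·0.038 + 0.174·0.962 = 0.027094 + 0.16739 = 0.19448.
By Bayes' theorem, P(H|E) = 0.027094 / 0.19448 = 0.139. Hence P(¬H|E) = 1 − 0.139 = 0.861.

P(¬H | E) ≈ 0.861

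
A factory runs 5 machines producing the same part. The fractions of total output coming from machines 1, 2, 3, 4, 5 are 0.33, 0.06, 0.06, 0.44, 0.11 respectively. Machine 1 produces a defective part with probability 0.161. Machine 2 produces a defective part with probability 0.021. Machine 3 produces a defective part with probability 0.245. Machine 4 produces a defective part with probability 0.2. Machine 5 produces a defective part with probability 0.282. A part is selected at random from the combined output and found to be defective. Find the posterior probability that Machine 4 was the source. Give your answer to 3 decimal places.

Tabulate prior·likelihood by source: [1] prior 0.33, lik 0.161, product 0.05313; [2] prior 0.06, lik 0.021, product 0.001260; [3] prior 0.06, lik 0.245, product 0.01470; [4] prior 0.44, lik 0.2, product 0.08800; [5] prior 0.11, lik 0.282, product 0.03102.
Normalizing constant = 0.18811; the posterior for Machine 4 is its product over the sum, 0.08800/0.18811 = 0.468.

Posterior probability ≈ 0.468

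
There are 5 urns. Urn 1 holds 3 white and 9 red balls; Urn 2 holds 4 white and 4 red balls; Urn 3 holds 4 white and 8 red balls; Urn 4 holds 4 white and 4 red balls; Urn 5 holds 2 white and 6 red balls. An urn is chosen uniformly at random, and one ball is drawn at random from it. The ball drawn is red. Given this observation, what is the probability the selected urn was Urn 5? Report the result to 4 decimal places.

Tabulate prior·likelihood by source: [1] prior 0.2, lik 0.75, product 0.1500; [2] prior 0.2, lik 0.5, product 0.1000; [3] prior 0.2, lik 0.6667, product 0.1333; [4] prior 0.2, lik 0.5, product 0.1000; [5] prior 0.2, lik 0.75, product 0.1500.
Normalizing constant = 0.63333; the posterior for Urn 5 is its product over the sum, 0.1500/0.63333 = 0.2368.

Posterior probability ≈ 0.2368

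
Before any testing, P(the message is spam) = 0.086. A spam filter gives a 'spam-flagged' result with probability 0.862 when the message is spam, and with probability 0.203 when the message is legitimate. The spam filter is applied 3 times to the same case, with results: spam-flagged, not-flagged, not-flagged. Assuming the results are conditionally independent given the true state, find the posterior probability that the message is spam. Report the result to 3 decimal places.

Posterior P(H) ≈ 0.012

With H the event that the message is spam, the joint likelihood of the observed sequence is P(data|H) = 0.862·0.138·0.138 = 0.016416 and P(data|¬H) = 0.203·0.797·0.797 = 0.12895.
Bayes: P(H|data) = 0.086·0.016416 / (0.086·0.016416 + 0.914·0.12895) = 0.0014118/0.11927 = 0.0118.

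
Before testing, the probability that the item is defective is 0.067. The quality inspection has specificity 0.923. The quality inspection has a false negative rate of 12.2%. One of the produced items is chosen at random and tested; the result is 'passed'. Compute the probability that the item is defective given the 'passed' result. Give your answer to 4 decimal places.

P(H | E) ≈ 0.0094

Let H be the event that the item is defective. P(H) = 0.067, so P(¬H) = 0.933. With E the 'passed' result, P(E|H) = 0.122 and P(E|¬H) = 0.923.
P(E) = 0.122·0.067 + 0.923·0.933 = 0.0081740 + 0.86116 = 0.86933.
By Bayes' theorem, P(H|E) = 0.0081740 / 0.86933 = 0.0094.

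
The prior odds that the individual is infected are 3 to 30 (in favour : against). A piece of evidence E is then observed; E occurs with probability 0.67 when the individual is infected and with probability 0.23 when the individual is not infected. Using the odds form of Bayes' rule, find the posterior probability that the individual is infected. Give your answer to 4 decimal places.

Prior odds = 3/30 = 0.10000. In log-odds, ln(0.10000) = -2.3026.
Add log likelihood ratio: ln(2.9130) = 1.0692.
Posterior log-odds = -1.2334, so posterior odds = exp(-1.2334) = 0.29130. Converting, P(H|E) = 0.29130/1.2913 = 0.2256.

Posterior probability ≈ 0.2256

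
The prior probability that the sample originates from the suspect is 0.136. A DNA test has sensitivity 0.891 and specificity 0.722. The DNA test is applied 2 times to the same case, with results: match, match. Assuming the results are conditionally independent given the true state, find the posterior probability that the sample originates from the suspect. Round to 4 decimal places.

With H the event that the sample originates from the suspect, the joint likelihood of the observed sequence is P(data|H) = 0.891·0.891 = 0.79388 and P(data|¬H) = 0.278·0.278 = 0.077284.
Bayes: P(H|data) = 0.136·0.79388 / (0.136·0.79388 + 0.864·0.077284) = 0.10797/0.17474 = 0.6179.

Posterior P(H) ≈ 0.6179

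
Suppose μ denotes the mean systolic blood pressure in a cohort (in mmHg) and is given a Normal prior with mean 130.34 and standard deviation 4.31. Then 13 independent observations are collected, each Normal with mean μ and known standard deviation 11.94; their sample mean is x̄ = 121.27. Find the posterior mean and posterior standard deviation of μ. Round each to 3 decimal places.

Posterior mean ≈ 124.637; posterior SD ≈ 2.626

Prior precision 1/τ₀² = 1/4.31² = 0.0538326; data precision n/σ² = 13/11.94² = 0.0911874.
Posterior precision = 0.0538326 + 0.0911874 = 0.145020, giving posterior SD = 1/√0.145020 = 2.626.
Posterior mean = (0.0538326·130.34 + 0.0911874·121.27) / 0.145020 = 124.637.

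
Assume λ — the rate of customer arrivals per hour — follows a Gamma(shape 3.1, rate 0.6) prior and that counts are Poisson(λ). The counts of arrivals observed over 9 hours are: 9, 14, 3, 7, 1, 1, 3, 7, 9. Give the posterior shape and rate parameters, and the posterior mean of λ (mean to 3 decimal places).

Posterior: Gamma(shape=57.1, rate=9.6); mean ≈ 5.948

The Poisson likelihood adds the total count to the shape and the number of exposure periods to the rate. Here ∑xᵢ = 54 and n = 9, so shape 3.1→57.1 and rate 0.6→9.6.
Posterior mean = shape/rate = 57.1/9.6 = 5.948.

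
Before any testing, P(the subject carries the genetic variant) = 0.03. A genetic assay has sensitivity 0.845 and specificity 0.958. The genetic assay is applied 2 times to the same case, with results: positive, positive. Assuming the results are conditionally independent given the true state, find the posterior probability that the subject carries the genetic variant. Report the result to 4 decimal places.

Posterior P(H) ≈ 0.9260

With H the event that the subject carries the genetic variant, the joint likelihood of the observed sequence is P(data|H) = 0.845·0.845 = 0.71402 and P(data|¬H) = 0.042·0.042 = 0.0017640.
Bayes: P(H|data) = 0.03·0.71402 / (0.03·0.71402 + 0.97·0.0017640) = 0.021421/0.023132 = 0.9260.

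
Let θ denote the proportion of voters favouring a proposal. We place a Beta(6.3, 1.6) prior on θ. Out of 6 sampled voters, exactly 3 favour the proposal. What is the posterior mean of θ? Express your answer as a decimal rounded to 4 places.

Posterior mean ≈ 0.6691

Observing 3 successes and 3 failures updates Beta(6.3, 1.6) by adding the success and failure counts to the two shape parameters: α = 6.3+3 = 9.3, β = 1.6+3 = 4.6.
E[θ | data] = 9.3/(9.3+4.6) = 0.6691.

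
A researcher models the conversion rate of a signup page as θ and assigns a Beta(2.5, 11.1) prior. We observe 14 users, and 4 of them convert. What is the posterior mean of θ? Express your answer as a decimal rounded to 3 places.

The binomial likelihood is conjugate to the Beta prior: with 4 successes and 10 failures, the posterior is Beta(2.5+4, 11.1+10) = Beta(6.5, 21.1).
Posterior mean = α/(α+β) = 6.5/27.6 = 0.236.

Posterior mean ≈ 0.236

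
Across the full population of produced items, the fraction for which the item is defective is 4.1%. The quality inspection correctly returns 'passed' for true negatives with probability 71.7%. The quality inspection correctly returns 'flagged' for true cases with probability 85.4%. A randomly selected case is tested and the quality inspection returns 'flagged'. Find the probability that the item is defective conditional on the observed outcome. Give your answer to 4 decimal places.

Write H for 'the item is defective'. Prior odds H:¬H = 0.041/0.959 = 0.042753. For the 'flagged' outcome, the likelihood ratio is 0.854/0.283 = 3.0177.
Posterior odds = 0.042753 × 3.0177 = 0.12901, so P(H|E) = 0.12901/(1+0.12901) = 0.1143.

P(H | E) ≈ 0.1143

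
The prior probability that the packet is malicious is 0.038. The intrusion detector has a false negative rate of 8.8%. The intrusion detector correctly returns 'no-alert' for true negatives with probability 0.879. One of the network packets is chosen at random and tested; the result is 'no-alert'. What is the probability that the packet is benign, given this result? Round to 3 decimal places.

P(¬H | E) ≈ 0.996

Write H for 'the packet is malicious'. Prior odds H:¬H = 0.038/0.962 = 0.039501. For the 'no-alert' outcome, the likelihood ratio is 0.088/0.879 = 0.10011.
Posterior odds = 0.039501 × 0.10011 = 0.0039546, so P(H|E) = 0.0039546/(1+0.0039546) = 0.004. Then P(¬H|E) = 1 − 0.004 = 0.996.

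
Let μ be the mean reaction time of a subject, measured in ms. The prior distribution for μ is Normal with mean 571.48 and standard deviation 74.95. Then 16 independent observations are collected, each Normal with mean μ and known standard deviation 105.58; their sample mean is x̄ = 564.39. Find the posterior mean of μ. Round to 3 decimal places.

With known σ, the Normal prior is conjugate. Weight on the data is w = (n/σ²)/(n/σ² + 1/τ₀²) = 0.00143535/(0.00143535+0.00017802) = 0.88966.
Posterior mean = w·x̄ + (1−w)·μ₀ = 0.88966·564.39 + 0.11034·571.48 = 565.172.

Posterior mean ≈ 565.172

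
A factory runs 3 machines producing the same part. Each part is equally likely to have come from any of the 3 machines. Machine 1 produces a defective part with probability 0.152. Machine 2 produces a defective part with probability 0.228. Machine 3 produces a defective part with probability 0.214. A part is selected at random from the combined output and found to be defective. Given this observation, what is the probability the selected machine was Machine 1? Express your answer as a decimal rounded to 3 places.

Tabulate prior·likelihood by source: [1] prior 0.333333, lik 0.152, product 0.05067; [2] prior 0.333333, lik 0.228, product 0.07600; [3] prior 0.333333, lik 0.214, product 0.07133.
Normalizing constant = 0.19800; the posterior for Machine 1 is its product over the sum, 0.05067/0.19800 = 0.256.

Posterior probability ≈ 0.256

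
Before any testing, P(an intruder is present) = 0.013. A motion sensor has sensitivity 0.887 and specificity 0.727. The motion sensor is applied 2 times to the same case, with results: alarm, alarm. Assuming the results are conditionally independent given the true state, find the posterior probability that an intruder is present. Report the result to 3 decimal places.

Posterior P(H) ≈ 0.122

Let H be the event that an intruder is present; start with P(H) = 0.013. P('alarm'|H) = 0.887, P('alarm'|¬H) = 0.273.
Update on result 1 ('alarm'): P(H) ← 0.887·0.0130 / (0.887·0.0130 + 0.273·0.9870) = 0.011531/0.28098 = 0.0410.
Update on result 2 ('alarm'): P(H) ← 0.887·0.0410 / (0.887·0.0410 + 0.273·0.9590) = 0.036401/0.29820 = 0.1221.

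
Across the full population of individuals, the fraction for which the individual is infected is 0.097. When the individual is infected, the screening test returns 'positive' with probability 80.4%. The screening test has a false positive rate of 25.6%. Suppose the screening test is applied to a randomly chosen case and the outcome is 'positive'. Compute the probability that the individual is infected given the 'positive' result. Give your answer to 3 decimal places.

Write H for 'the individual is infected'. Prior odds H:¬H = 0.097/0.903 = 0.10742. For the 'positive' outcome, the likelihood ratio is 0.804/0.256 = 3.1406.
Posterior odds = 0.10742 × 3.1406 = 0.33737, so P(H|E) = 0.33737/(1+0.33737) = 0.252.

P(H | E) ≈ 0.252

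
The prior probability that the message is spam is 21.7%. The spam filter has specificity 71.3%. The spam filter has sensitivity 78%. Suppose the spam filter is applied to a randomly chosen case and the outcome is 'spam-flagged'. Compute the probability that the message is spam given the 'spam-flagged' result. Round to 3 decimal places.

Write H for 'the message is spam'. Prior odds H:¬H = 0.217/0.783 = 0.27714. For the 'spam-flagged' outcome, the likelihood ratio is 0.78/0.287 = 2.7178.
Posterior odds = 0.27714 × 2.7178 = 0.75320, so P(H|E) = 0.75320/(1+0.75320) = 0.430.

P(H | E) ≈ 0.430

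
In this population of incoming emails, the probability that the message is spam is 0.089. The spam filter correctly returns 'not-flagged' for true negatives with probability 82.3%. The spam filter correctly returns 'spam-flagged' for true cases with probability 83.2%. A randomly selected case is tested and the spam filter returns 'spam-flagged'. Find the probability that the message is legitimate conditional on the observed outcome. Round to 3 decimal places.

Write H for 'the message is spam'. Prior odds H:¬H = 0.089/0.911 = 0.097695. For the 'spam-flagged' outcome, the likelihood ratio is 0.832/0.177 = 4.7006.
Posterior odds = 0.097695 × 4.7006 = 0.45922, so P(H|E) = 0.45922/(1+0.45922) = 0.315. Then P(¬H|E) = 1 − 0.315 = 0.685.

P(¬H | E) ≈ 0.685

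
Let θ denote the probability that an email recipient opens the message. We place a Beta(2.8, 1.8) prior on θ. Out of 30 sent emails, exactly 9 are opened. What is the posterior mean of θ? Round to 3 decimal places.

Posterior mean ≈ 0.341

Observing 9 successes and 21 failures updates Beta(2.8, 1.8) by adding the success and failure counts to the two shape parameters: α = 2.8+9 = 11.8, β = 1.8+21 = 22.8.
Posterior mean = α/(α+β) = 11.8/34.6 = 0.341.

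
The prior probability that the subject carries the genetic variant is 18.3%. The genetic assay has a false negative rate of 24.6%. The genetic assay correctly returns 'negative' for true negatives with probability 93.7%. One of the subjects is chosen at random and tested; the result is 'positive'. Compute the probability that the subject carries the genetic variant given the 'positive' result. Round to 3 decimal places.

Write H for 'the subject carries the genetic variant'. Prior odds H:¬H = 0.183/0.817 = 0.22399. For the 'positive' outcome, the likelihood ratio is 0.754/0.063 = 11.968.
Posterior odds = 0.22399 × 11.968 = 2.6808, so P(H|E) = 2.6808/(1+2.6808) = 0.728.

P(H | E) ≈ 0.728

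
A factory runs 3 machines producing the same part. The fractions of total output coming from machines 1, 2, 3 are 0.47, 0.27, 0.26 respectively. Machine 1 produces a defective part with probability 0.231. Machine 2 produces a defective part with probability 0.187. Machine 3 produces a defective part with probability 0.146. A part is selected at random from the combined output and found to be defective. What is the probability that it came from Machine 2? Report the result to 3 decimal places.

Posterior probability ≈ 0.256

P(defective|M1) = 0.231; P(defective|M2) = 0.187; P(defective|M3) = 0.146.
Prior × likelihood for each source: 0.47·0.231=0.1086, 0.27·0.187=0.05049, 0.26·0.146=0.03796. Summing gives P(defective) = 0.19702.
P(Machine 2 | defective) = 0.05049 / 0.19702 = 0.256.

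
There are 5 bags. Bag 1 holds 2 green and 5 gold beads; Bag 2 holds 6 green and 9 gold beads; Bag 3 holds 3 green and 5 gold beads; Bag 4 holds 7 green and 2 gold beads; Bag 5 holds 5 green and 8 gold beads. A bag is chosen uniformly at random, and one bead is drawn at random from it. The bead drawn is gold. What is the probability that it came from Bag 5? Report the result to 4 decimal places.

Tabulate prior·likelihood by source: [1] prior 0.2, lik 0.7143, product 0.1429; [2] prior 0.2, lik 0.6, product 0.1200; [3] prior 0.2, lik 0.625, product 0.1250; [4] prior 0.2, lik 0.2222, product 0.04444; [5] prior 0.2, lik 0.6154, product 0.1231.
Normalizing constant = 0.55538; the posterior for Bag 5 is its product over the sum, 0.1231/0.55538 = 0.2216.

Posterior probability ≈ 0.2216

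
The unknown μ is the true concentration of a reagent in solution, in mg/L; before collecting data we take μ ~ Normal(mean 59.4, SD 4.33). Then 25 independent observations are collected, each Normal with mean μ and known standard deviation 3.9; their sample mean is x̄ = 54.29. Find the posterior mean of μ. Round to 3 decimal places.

Posterior mean ≈ 54.451

With known σ, the Normal prior is conjugate. Weight on the data is w = (n/σ²)/(n/σ² + 1/τ₀²) = 1.64366/(1.64366+0.0533365) = 0.96857.
Posterior mean = w·x̄ + (1−w)·μ₀ = 0.96857·54.29 + 0.031430·59.4 = 54.451.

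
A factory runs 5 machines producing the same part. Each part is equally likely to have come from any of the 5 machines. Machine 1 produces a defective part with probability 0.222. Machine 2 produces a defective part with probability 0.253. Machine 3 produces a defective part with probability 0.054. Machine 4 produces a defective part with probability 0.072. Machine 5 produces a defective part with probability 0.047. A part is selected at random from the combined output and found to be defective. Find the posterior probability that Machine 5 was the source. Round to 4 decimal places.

Tabulate prior·likelihood by source: [1] prior 0.2, lik 0.222, product 0.04440; [2] prior 0.2, lik 0.253, product 0.05060; [3] prior 0.2, lik 0.054, product 0.01080; [4] prior 0.2, lik 0.072, product 0.01440; [5] prior 0.2, lik 0.047, product 0.009400.
Normalizing constant = 0.12960; the posterior for Machine 5 is its product over the sum, 0.009400/0.12960 = 0.0725.

Posterior probability ≈ 0.0725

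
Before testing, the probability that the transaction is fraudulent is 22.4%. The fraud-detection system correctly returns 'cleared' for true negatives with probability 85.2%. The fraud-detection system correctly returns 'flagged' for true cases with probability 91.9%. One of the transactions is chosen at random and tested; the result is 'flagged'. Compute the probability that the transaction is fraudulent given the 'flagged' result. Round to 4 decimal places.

Write H for 'the transaction is fraudulent'. Prior odds H:¬H = 0.224/0.776 = 0.28866. For the 'flagged' outcome, the likelihood ratio is 0.919/0.148 = 6.2095.
Posterior odds = 0.28866 × 6.2095 = 1.7924, so P(H|E) = 1.7924/(1+1.7924) = 0.6419.

P(H | E) ≈ 0.6419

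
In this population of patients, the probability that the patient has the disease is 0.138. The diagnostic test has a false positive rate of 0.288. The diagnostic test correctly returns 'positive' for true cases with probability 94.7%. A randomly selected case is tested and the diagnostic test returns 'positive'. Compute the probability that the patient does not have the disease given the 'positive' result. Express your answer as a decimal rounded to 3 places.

Let H be the event that the patient has the disease. P(H) = 0.138, so P(¬H) = 0.862. With E the 'positive' result, P(E|H) = 0.947 and P(E|¬H) = 0.288.
P(E) = 0.947·0.138 + 0.288·0.862 = 0.13069 + 0.24826 = 0.37894.
By Bayes' theorem, P(H|E) = 0.13069 / 0.37894 = 0.345. Hence P(¬H|E) = 1 − 0.345 = 0.655.

P(¬H | E) ≈ 0.655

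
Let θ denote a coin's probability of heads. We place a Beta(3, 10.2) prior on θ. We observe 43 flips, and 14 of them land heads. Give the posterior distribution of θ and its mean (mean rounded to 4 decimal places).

Observing 14 successes and 29 failures updates Beta(3, 10.2) by adding the success and failure counts to the two shape parameters: α = 3+14 = 17, β = 10.2+29 = 39.2.
Posterior mean = α/(α+β) = 17/56.2 = 0.3025.

Posterior: Beta(17, 39.2); mean ≈ 0.3025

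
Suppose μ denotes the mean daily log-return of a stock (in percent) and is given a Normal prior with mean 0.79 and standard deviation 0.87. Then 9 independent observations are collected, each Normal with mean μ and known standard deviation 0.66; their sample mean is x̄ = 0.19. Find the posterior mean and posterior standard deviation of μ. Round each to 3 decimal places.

Prior precision 1/τ₀² = 1/0.87² = 1.32118; data precision n/σ² = 9/0.66² = 20.6612.
Posterior precision = 1.32118 + 20.6612 = 21.9823, giving posterior SD = 1/√21.9823 = 0.213.
Posterior mean = (1.32118·0.79 + 20.6612·0.19) / 21.9823 = 0.226.

Posterior mean ≈ 0.226; posterior SD ≈ 0.213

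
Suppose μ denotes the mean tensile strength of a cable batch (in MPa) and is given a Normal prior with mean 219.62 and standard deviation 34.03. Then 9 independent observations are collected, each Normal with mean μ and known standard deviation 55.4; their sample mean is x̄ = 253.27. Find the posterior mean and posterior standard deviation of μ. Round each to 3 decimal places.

Posterior mean ≈ 245.615; posterior SD ≈ 16.231

Prior precision 1/τ₀² = 1/34.03² = 0.00086353; data precision n/σ² = 9/55.4² = 0.00293240.
Posterior precision = 0.00086353 + 0.00293240 = 0.00379593, giving posterior SD = 1/√0.00379593 = 16.231.
Posterior mean = (0.00086353·219.62 + 0.00293240·253.27) / 0.00379593 = 245.615.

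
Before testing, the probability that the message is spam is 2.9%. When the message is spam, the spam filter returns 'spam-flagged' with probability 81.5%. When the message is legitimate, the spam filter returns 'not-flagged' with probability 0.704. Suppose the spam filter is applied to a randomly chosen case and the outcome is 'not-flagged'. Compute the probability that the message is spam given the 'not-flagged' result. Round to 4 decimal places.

Write H for 'the message is spam'. Prior odds H:¬H = 0.029/0.971 = 0.029866. For the 'not-flagged' outcome, the likelihood ratio is 0.185/0.704 = 0.26278.
Posterior odds = 0.029866 × 0.26278 = 0.0078483, so P(H|E) = 0.0078483/(1+0.0078483) = 0.0078.

P(H | E) ≈ 0.0078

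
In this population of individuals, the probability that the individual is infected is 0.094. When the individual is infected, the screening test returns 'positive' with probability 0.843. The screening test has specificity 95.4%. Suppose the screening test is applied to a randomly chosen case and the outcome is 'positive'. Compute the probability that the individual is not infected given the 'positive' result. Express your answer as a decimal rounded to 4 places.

P(¬H | E) ≈ 0.3447

Write H for 'the individual is infected'. Prior odds H:¬H = 0.094/0.906 = 0.10375. For the 'positive' outcome, the likelihood ratio is 0.843/0.046 = 18.326.
Posterior odds = 0.10375 × 18.326 = 1.9014, so P(H|E) = 1.9014/(1+1.9014) = 0.6553. Then P(¬H|E) = 1 − 0.6553 = 0.3447.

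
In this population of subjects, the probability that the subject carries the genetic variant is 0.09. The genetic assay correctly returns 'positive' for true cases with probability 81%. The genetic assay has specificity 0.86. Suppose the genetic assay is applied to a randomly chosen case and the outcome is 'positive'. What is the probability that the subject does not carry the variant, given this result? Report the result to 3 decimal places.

Write H for 'the subject carries the genetic variant'. Prior odds H:¬H = 0.09/0.91 = 0.098901. For the 'positive' outcome, the likelihood ratio is 0.81/0.14 = 5.7857.
Posterior odds = 0.098901 × 5.7857 = 0.57221, so P(H|E) = 0.57221/(1+0.57221) = 0.364. Then P(¬H|E) = 1 − 0.364 = 0.636.

P(¬H | E) ≈ 0.636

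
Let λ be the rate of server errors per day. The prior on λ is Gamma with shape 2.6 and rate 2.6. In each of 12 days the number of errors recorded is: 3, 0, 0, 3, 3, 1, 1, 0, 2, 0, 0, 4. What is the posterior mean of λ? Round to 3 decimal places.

Total count ∑xᵢ = 17 over n = 12 days.
Gamma is conjugate to the Poisson likelihood: posterior is Gamma(shape = 2.6+17 = 19.6, rate = 2.6+12 = 14.6).
E[λ | data] = 19.6/14.6 = 1.342.

Posterior mean ≈ 1.342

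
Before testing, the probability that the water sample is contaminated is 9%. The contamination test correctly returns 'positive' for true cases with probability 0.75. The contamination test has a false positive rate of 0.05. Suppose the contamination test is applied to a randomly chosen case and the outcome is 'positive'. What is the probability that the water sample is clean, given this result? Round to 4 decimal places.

P(¬H | E) ≈ 0.4027

Write H for 'the water sample is contaminated'. Prior odds H:¬H = 0.09/0.91 = 0.098901. For the 'positive' outcome, the likelihood ratio is 0.75/0.05 = 15.000.
Posterior odds = 0.098901 × 15.000 = 1.4835, so P(H|E) = 1.4835/(1+1.4835) = 0.5973. Then P(¬H|E) = 1 − 0.5973 = 0.4027.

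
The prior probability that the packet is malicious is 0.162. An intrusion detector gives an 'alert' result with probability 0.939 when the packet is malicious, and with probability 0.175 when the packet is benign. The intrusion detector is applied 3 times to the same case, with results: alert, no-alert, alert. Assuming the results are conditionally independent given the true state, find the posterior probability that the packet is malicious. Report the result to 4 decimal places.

Let H be the event that the packet is malicious; start with P(H) = 0.162. P('alert'|H) = 0.939, P('alert'|¬H) = 0.175.
Update on result 1 ('alert'): P(H) ← 0.939·0.1620 / (0.939·0.1620 + 0.175·0.8380) = 0.15212/0.29877 = 0.5092.
Update on result 2 ('no-alert'): P(H) ← 0.061·0.5092 / (0.061·0.5092 + 0.825·0.4908) = 0.031058/0.43601 = 0.0712.
Update on result 3 ('alert'): P(H) ← 0.939·0.0712 / (0.939·0.0712 + 0.175·0.9288) = 0.066888/0.22942 = 0.2915.

Posterior P(H) ≈ 0.2915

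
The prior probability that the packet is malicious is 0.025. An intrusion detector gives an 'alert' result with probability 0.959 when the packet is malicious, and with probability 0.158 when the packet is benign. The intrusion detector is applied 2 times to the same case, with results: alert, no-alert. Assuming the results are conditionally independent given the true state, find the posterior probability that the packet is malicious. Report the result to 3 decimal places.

Posterior P(H) ≈ 0.008

With H the event that the packet is malicious, the joint likelihood of the observed sequence is P(data|H) = 0.959·0.041 = 0.039319 and P(data|¬H) = 0.158·0.842 = 0.13304.
Bayes: P(H|data) = 0.025·0.039319 / (0.025·0.039319 + 0.975·0.13304) = 0.00098298/0.13069 = 0.0075.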